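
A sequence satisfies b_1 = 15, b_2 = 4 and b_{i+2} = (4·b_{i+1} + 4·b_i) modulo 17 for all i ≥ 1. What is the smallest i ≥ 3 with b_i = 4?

18

We have b_1 = 15, b_2 = 4, b_3 = 8, b_4 = 14, b_5 = 3, b_6 = 0, b_7 = 12, b_8 = 14, b_9 = 2, b_{10} = 13, b_{11} = 9, b_{12} = 3, b_{13} = 14, b_{14} = 0, b_{15} = 5, b_{16} = 3, b_{17} = 15, b_{18} = 4.
The sequence repeats with period 16.
The value 4 next appears (with i ≥ 3) at b_{18}.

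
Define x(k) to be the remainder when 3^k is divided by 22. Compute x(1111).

x(1) = 3, x(2) = 9, x(3) = 5, x(4) = 15, x(5) = 1, x(6) = 3.
Since x(6) = x(1) = 3, the sequence is periodic with period 5.
So x(1111) = x(1 + ((1111-1) mod 5)) = x(1) = 3.

3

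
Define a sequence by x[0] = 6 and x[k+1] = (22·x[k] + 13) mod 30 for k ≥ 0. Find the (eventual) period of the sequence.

Computing terms: x[0] = 6, x[1] = 25, x[2] = 23, x[3] = 9, x[4] = 1, x[5] = 5, x[6] = 3, x[7] = 19, x[8] = 11, x[9] = 15, x[10] = 13, x[11] = 29, x[12] = 21, x[13] = 25.
Since x[13] = x[1] = 25, the sequence is eventually periodic: after a pre-period of length 1 it cycles with period 12.

12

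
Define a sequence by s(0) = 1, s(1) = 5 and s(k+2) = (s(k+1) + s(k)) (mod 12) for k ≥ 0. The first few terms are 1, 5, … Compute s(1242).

9

We have s(0) = 1, s(1) = 5, s(2) = 6, s(3) = 11, s(4) = 5, s(5) = 4, s(6) = 9, s(7) = 1, s(8) = 10, s(9) = 11, s(10) = 9, s(11) = 8, s(12) = 5, s(13) = 1, s(14) = 6, s(15) = 7, s(16) = 1, s(17) = 8, s(18) = 9, s(19) = 5, s(20) = 2, s(21) = 7, s(22) = 9, s(23) = 4, s(24) = 1, s(25) = 5.
Since (s(24), s(25)) = (s(0), s(1)) = (1, 5) (two consecutive terms determine the rest), the sequence is periodic with period 24.
(1242 - 0) mod 24 = 18, so s(1242) = s(18) = 9.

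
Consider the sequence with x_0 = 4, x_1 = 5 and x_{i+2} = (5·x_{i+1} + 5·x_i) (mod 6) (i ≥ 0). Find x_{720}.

x_0 = 4, x_1 = 5, x_2 = 3, x_3 = 4, x_4 = 5.
The sequence repeats with period 3.
So x_{720} = x_{0 + ((720-0) mod 3)} = x_0 = 4.

4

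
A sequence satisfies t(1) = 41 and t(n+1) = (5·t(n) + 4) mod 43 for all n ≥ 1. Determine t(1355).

18

t(1) = 41,  t(2) = 37,  t(3) = 17,  t(4) = 3,  t(5) = 19,  t(6) = 13,  t(7) = 26,  t(8) = 5,  t(9) = 29,  t(10) = 20,  t(11) = 18,  t(12) = 8,  t(13) = 1,  t(14) = 9,  t(15) = 6,  t(16) = 34,  t(17) = 2,  t(18) = 14,  t(19) = 31,  t(20) = 30,  t(21) = 25,  t(22) = 0,  t(23) = 4,  t(24) = 24,  t(25) = 38,  t(26) = 22,  t(27) = 28,  t(28) = 15,  t(29) = 36,  t(30) = 12,  t(31) = 21,  t(32) = 23,  t(33) = 33,  t(34) = 40,  t(35) = 32,  t(36) = 35,  t(37) = 7,  t(38) = 39,  t(39) = 27,  t(40) = 10,  t(41) = 11,  t(42) = 16,  t(43) = 41.
Since t(43) = t(1) = 41, the sequence is periodic with period 42.
So t(1355) = t(1 + ((1355-1) mod 42)) = t(11) = 18.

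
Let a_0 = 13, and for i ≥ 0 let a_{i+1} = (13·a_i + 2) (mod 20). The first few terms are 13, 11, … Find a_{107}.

Computing terms: a_0 = 13; a_1 = 11; a_2 = 5; a_3 = 7; a_4 = 13.
Since a_4 = a_0 = 13, the sequence is periodic with period 4.
So a_{107} = a_{0 + ((107-0) mod 4)} = a_3 = 7.

7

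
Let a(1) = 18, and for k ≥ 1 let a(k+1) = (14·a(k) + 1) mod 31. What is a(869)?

22

Listing terms: a(1) = 18,  a(2) = 5,  a(3) = 9,  a(4) = 3,  a(5) = 12,  a(6) = 14,  a(7) = 11,  a(8) = 0,  a(9) = 1,  a(10) = 15,  a(11) = 25,  a(12) = 10,  a(13) = 17,  a(14) = 22,  a(15) = 30,  a(16) = 18.
The sequence repeats with period 15.
So a(869) = a(1 + ((869-1) mod 15)) = a(14) = 22.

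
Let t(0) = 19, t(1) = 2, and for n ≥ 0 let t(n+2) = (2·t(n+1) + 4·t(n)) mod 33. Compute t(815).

15

Computing terms: t(0) = 19,  t(1) = 2,  t(2) = 14,  t(3) = 3,  t(4) = 29,  t(5) = 4,  t(6) = 25,  t(7) = 0,  t(8) = 1,  t(9) = 2,  t(10) = 8,  t(11) = 24,  t(12) = 14,  t(13) = 25,  t(14) = 7,  t(15) = 15,  t(16) = 25,  t(17) = 11,  t(18) = 23,  t(19) = 24,  t(20) = 8,  t(21) = 13,  t(22) = 25,  t(23) = 3,  t(24) = 7,  t(25) = 26,  t(26) = 14,  t(27) = 0,  t(28) = 23,  t(29) = 13,  t(30) = 19,  t(31) = 24,  t(32) = 25,  t(33) = 14,  t(34) = 29,  t(35) = 15,  t(36) = 14,  t(37) = 22,  t(38) = 1,  t(39) = 24,  t(40) = 19,  t(41) = 2.
Since (t(40), t(41)) = (t(0), t(1)) = (19, 2) (two consecutive terms determine the rest), the sequence is periodic with period 40.
(815 - 0) mod 40 = 15, so t(815) = t(15) = 15.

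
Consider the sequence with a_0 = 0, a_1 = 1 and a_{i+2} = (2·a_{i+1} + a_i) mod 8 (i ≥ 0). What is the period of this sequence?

Computing terms: a_0 = 0; a_1 = 1; a_2 = 2; a_3 = 5; a_4 = 4; a_5 = 5; a_6 = 6; a_7 = 1; a_8 = 0; a_9 = 1.
Since (a_8, a_9) = (a_0, a_1) = (0, 1) (two consecutive terms determine the rest), the sequence is periodic with period 8.

8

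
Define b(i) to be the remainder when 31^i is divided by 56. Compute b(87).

55

Computing terms: b(1) = 31, b(2) = 9, b(3) = 55, b(4) = 25, b(5) = 47, b(6) = 1, b(7) = 31.
The sequence repeats with period 6.
(87 - 1) mod 6 = 2, so b(87) = b(3) = 55.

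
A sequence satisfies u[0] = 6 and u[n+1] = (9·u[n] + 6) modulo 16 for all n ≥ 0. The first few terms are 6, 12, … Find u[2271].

0

Listing terms: u[0] = 6,  u[1] = 12,  u[2] = 2,  u[3] = 8,  u[4] = 14,  u[5] = 4,  u[6] = 10,  u[7] = 0,  u[8] = 6.
The sequence repeats with period 8.
(2271 - 0) mod 8 = 7, so u[2271] = u[7] = 0.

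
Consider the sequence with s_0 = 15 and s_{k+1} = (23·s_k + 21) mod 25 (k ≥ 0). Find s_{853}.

21

s_0 = 15; s_1 = 16; s_2 = 14; s_3 = 18; s_4 = 10; s_5 = 1; s_6 = 19; s_7 = 8; s_8 = 5; s_9 = 11; s_{10} = 24; s_{11} = 23; s_{12} = 0; s_{13} = 21; s_{14} = 4; s_{15} = 13; s_{16} = 20; s_{17} = 6; s_{18} = 9; s_{19} = 3; s_{20} = 15.
Since s_{20} = s_0 = 15, the sequence is periodic with period 20.
(853 - 0) mod 20 = 13, so s_{853} = s_{13} = 21.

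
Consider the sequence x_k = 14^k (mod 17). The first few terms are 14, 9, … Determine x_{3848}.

Listing terms: x_1 = 14; x_2 = 9; x_3 = 7; x_4 = 13; x_5 = 12; x_6 = 15; x_7 = 6; x_8 = 16; x_9 = 3; x_{10} = 8; x_{11} = 10; x_{12} = 4; x_{13} = 5; x_{14} = 2; x_{15} = 11; x_{16} = 1; x_{17} = 14.
The sequence repeats with period 16.
So x_{3848} = x_{1 + ((3848-1) mod 16)} = x_8 = 16.

16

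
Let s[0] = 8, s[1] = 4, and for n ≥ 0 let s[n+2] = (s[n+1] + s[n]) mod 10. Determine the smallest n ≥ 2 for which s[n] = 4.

Listing terms: s[0] = 8,  s[1] = 4,  s[2] = 2,  s[3] = 6,  s[4] = 8,  s[5] = 4.
The sequence repeats with period 4.
The value 4 next appears (with n ≥ 2) at s[5].

5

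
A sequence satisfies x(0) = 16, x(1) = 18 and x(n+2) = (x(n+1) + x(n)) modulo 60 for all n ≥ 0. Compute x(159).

32

Computing terms: x(0) = 16,  x(1) = 18,  x(2) = 34,  x(3) = 52,  x(4) = 26,  x(5) = 18,  x(6) = 44,  x(7) = 2,  x(8) = 46,  x(9) = 48,  x(10) = 34,  x(11) = 22,  x(12) = 56,  x(13) = 18,  x(14) = 14,  x(15) = 32,  x(16) = 46,  x(17) = 18,  x(18) = 4,  x(19) = 22,  x(20) = 26,  x(21) = 48,  x(22) = 14,  x(23) = 2,  x(24) = 16,  x(25) = 18.
Since (x(24), x(25)) = (x(0), x(1)) = (16, 18) (two consecutive terms determine the rest), the sequence is periodic with period 24.
(159 - 0) mod 24 = 15, so x(159) = x(15) = 32.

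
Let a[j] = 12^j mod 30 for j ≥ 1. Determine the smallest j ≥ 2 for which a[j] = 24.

Computing terms: a[1] = 12,  a[2] = 24,  a[3] = 18,  a[4] = 6,  a[5] = 12.
Since a[5] = a[1] = 12, the sequence is periodic with period 4.
The value 24 first appears (with j ≥ 2) at a[2].

2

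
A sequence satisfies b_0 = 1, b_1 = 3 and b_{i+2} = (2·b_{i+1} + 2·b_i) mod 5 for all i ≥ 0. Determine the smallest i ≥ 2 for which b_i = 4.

5

Listing terms: b_0 = 1, b_1 = 3, b_2 = 3, b_3 = 2, b_4 = 0, b_5 = 4, b_6 = 3, b_7 = 4, b_8 = 4, b_9 = 1, b_{10} = 0, b_{11} = 2, b_{12} = 4, b_{13} = 2, b_{14} = 2, b_{15} = 3, b_{16} = 0, b_{17} = 1, b_{18} = 2, b_{19} = 1, b_{20} = 1, b_{21} = 4, b_{22} = 0, b_{23} = 3, b_{24} = 1, b_{25} = 3.
The sequence repeats with period 24.
The value 4 first appears (with i ≥ 2) at b_5.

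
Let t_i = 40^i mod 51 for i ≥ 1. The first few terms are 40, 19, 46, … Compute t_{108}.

t_1 = 40; t_2 = 19; t_3 = 46; t_4 = 4; t_5 = 7; t_6 = 25; t_7 = 31; t_8 = 16; t_9 = 28; t_{10} = 49; t_{11} = 22; t_{12} = 13; t_{13} = 10; t_{14} = 43; t_{15} = 37; t_{16} = 1; t_{17} = 40.
Since t_{17} = t_1 = 40, the sequence is periodic with period 16.
So t_{108} = t_{1 + ((108-1) mod 16)} = t_{12} = 13.

13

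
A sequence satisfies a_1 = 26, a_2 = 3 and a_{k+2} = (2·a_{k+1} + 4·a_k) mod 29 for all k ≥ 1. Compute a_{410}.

Computing terms: a_1 = 26, a_2 = 3, a_3 = 23, a_4 = 0, a_5 = 5, a_6 = 10, a_7 = 11, a_8 = 4, a_9 = 23, a_{10} = 4, a_{11} = 13, a_{12} = 13, a_{13} = 20, a_{14} = 5, a_{15} = 3, a_{16} = 26, a_{17} = 6, a_{18} = 0, a_{19} = 24, a_{20} = 19, a_{21} = 18, a_{22} = 25, a_{23} = 6, a_{24} = 25, a_{25} = 16, a_{26} = 16, a_{27} = 9, a_{28} = 24, a_{29} = 26, a_{30} = 3.
The sequence repeats with period 28.
(410 - 1) mod 28 = 17, so a_{410} = a_{18} = 0.

0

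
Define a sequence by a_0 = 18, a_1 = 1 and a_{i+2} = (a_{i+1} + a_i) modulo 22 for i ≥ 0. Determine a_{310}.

7

Computing terms: a_0 = 18,  a_1 = 1,  a_2 = 19,  a_3 = 20,  a_4 = 17,  a_5 = 15,  a_6 = 10,  a_7 = 3,  a_8 = 13,  a_9 = 16,  a_{10} = 7,  a_{11} = 1,  a_{12} = 8,  a_{13} = 9,  a_{14} = 17,  a_{15} = 4,  a_{16} = 21,  a_{17} = 3,  a_{18} = 2,  a_{19} = 5,  a_{20} = 7,  a_{21} = 12,  a_{22} = 19,  a_{23} = 9,  a_{24} = 6,  a_{25} = 15,  a_{26} = 21,  a_{27} = 14,  a_{28} = 13,  a_{29} = 5,  a_{30} = 18,  a_{31} = 1.
The sequence repeats with period 30.
So a_{310} = a_{0 + ((310-0) mod 30)} = a_{10} = 7.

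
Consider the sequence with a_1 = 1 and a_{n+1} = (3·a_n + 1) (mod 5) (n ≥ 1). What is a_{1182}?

Computing terms: a_1 = 1; a_2 = 4; a_3 = 3; a_4 = 0; a_5 = 1.
The sequence repeats with period 4.
(1182 - 1) mod 4 = 1, so a_{1182} = a_2 = 4.

4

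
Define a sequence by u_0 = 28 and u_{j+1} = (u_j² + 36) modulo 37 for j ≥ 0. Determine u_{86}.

35

We have u_0 = 28,  u_1 = 6,  u_2 = 35,  u_3 = 3,  u_4 = 8,  u_5 = 26,  u_6 = 9,  u_7 = 6.
Since u_7 = u_1 = 6, the sequence is eventually periodic: after a pre-period of length 1 it cycles with period 6.
For j ≥ 1, u_j depends only on (j - 1) mod 6. (86 - 1) mod 6 = 1, so u_{86} = u_2 = 35.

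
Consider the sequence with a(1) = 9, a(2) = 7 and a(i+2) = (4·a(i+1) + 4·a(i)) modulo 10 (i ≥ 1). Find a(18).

4

Listing terms: a(1) = 9; a(2) = 7; a(3) = 4; a(4) = 4; a(5) = 2; a(6) = 4; a(7) = 4.
Since (a(6), a(7)) = (a(3), a(4)) = (4, 4) (two consecutive terms determine the rest), the sequence is eventually periodic: after a pre-period of length 2 it cycles with period 3.
For i ≥ 3, a(i) depends only on (i - 3) mod 3. (18 - 3) mod 3 = 0, so a(18) = a(3) = 4.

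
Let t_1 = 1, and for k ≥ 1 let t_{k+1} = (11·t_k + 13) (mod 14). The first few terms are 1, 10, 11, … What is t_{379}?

Computing terms: t_1 = 1,  t_2 = 10,  t_3 = 11,  t_4 = 8,  t_5 = 3,  t_6 = 4,  t_7 = 1.
Since t_7 = t_1 = 1, the sequence is periodic with period 6.
(379 - 1) mod 6 = 0, so t_{379} = t_1 = 1.

1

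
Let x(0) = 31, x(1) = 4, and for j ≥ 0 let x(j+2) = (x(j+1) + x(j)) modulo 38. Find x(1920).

29

Listing terms: x(0) = 31; x(1) = 4; x(2) = 35; x(3) = 1; x(4) = 36; x(5) = 37; x(6) = 35; x(7) = 34; x(8) = 31; x(9) = 27; x(10) = 20; x(11) = 9; x(12) = 29; x(13) = 0; x(14) = 29; x(15) = 29; x(16) = 20; x(17) = 11; x(18) = 31; x(19) = 4.
Since (x(18), x(19)) = (x(0), x(1)) = (31, 4) (two consecutive terms determine the rest), the sequence is periodic with period 18.
So x(1920) = x(0 + ((1920-0) mod 18)) = x(12) = 29.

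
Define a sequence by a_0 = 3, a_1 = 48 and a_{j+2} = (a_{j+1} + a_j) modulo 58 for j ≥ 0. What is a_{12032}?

Listing terms: a_0 = 3, a_1 = 48, a_2 = 51, a_3 = 41, a_4 = 34, a_5 = 17, a_6 = 51, a_7 = 10, a_8 = 3, a_9 = 13, a_{10} = 16, a_{11} = 29, a_{12} = 45, a_{13} = 16, a_{14} = 3, a_{15} = 19, a_{16} = 22, a_{17} = 41, a_{18} = 5, a_{19} = 46, a_{20} = 51, a_{21} = 39, a_{22} = 32, a_{23} = 13, a_{24} = 45, a_{25} = 0, a_{26} = 45, a_{27} = 45, a_{28} = 32, a_{29} = 19, a_{30} = 51, a_{31} = 12, a_{32} = 5, a_{33} = 17, a_{34} = 22, a_{35} = 39, a_{36} = 3, a_{37} = 42, a_{38} = 45, a_{39} = 29, a_{40} = 16, a_{41} = 45, a_{42} = 3, a_{43} = 48.
The sequence repeats with period 42.
(12032 - 0) mod 42 = 20, so a_{12032} = a_{20} = 51.

51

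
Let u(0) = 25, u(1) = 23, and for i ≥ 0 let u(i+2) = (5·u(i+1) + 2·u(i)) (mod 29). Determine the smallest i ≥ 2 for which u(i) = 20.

2

Listing terms: u(0) = 25,  u(1) = 23,  u(2) = 20,  u(3) = 1,  u(4) = 16,  u(5) = 24,  u(6) = 7,  u(7) = 25,  u(8) = 23.
The sequence repeats with period 7.
The value 20 first appears (with i ≥ 2) at u(2).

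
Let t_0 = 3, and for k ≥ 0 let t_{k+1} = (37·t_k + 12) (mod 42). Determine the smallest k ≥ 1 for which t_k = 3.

3

t_0 = 3,  t_1 = 39,  t_2 = 27,  t_3 = 3.
Since t_3 = t_0 = 3, the sequence is periodic with period 3.
The value 3 next appears (with k ≥ 1) at t_3.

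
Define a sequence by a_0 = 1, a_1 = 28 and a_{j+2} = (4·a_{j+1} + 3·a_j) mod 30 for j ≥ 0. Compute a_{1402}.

We have a_0 = 1; a_1 = 28; a_2 = 25; a_3 = 4; a_4 = 1; a_5 = 16; a_6 = 7; a_7 = 16; a_8 = 25; a_9 = 28; a_{10} = 7; a_{11} = 22; a_{12} = 19; a_{13} = 22; a_{14} = 25; a_{15} = 16; a_{16} = 19; a_{17} = 4; a_{18} = 13; a_{19} = 4; a_{20} = 25; a_{21} = 22; a_{22} = 13; a_{23} = 28; a_{24} = 1; a_{25} = 28.
Since (a_{24}, a_{25}) = (a_0, a_1) = (1, 28) (two consecutive terms determine the rest), the sequence is periodic with period 24.
So a_{1402} = a_{0 + ((1402-0) mod 24)} = a_{10} = 7.

7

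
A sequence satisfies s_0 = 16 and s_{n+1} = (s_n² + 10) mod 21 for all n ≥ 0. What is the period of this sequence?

3

Computing terms: s_0 = 16; s_1 = 14; s_2 = 17; s_3 = 5; s_4 = 14.
Since s_4 = s_1 = 14, the sequence is eventually periodic: after a pre-period of length 1 it cycles with period 3.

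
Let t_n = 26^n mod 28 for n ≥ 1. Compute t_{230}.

4

Computing terms: t_1 = 26, t_2 = 4, t_3 = 20, t_4 = 16, t_5 = 24, t_6 = 8, t_7 = 12, t_8 = 4.
Since t_8 = t_2 = 4, the sequence is eventually periodic: after a pre-period of length 1 it cycles with period 6.
For n ≥ 2, t_n depends only on (n - 2) mod 6. (230 - 2) mod 6 = 0, so t_{230} = t_2 = 4.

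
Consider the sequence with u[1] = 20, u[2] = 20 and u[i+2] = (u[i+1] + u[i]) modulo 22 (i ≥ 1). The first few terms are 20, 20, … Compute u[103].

u[1] = 20; u[2] = 20; u[3] = 18; u[4] = 16; u[5] = 12; u[6] = 6; u[7] = 18; u[8] = 2; u[9] = 20; u[10] = 0; u[11] = 20; u[12] = 20.
The sequence repeats with period 10.
(103 - 1) mod 10 = 2, so u[103] = u[3] = 18.

18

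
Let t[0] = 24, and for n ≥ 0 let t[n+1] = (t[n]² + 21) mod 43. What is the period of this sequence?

Listing terms: t[0] = 24, t[1] = 38, t[2] = 3, t[3] = 30, t[4] = 18, t[5] = 1, t[6] = 22, t[7] = 32, t[8] = 13, t[9] = 18.
Since t[9] = t[4] = 18, the sequence is eventually periodic: after a pre-period of length 4 it cycles with period 5.

5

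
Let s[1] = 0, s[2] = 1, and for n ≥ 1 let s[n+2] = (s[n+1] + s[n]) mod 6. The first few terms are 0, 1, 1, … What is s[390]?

5

We have s[1] = 0,  s[2] = 1,  s[3] = 1,  s[4] = 2,  s[5] = 3,  s[6] = 5,  s[7] = 2,  s[8] = 1,  s[9] = 3,  s[10] = 4,  s[11] = 1,  s[12] = 5,  s[13] = 0,  s[14] = 5,  s[15] = 5,  s[16] = 4,  s[17] = 3,  s[18] = 1,  s[19] = 4,  s[20] = 5,  s[21] = 3,  s[22] = 2,  s[23] = 5,  s[24] = 1,  s[25] = 0,  s[26] = 1.
Since (s[25], s[26]) = (s[1], s[2]) = (0, 1) (two consecutive terms determine the rest), the sequence is periodic with period 24.
(390 - 1) mod 24 = 5, so s[390] = s[6] = 5.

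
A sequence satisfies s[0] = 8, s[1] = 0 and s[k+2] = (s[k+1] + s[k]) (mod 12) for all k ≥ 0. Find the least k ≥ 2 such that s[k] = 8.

Listing terms: s[0] = 8, s[1] = 0, s[2] = 8, s[3] = 8, s[4] = 4, s[5] = 0, s[6] = 4, s[7] = 4, s[8] = 8, s[9] = 0.
Since (s[8], s[9]) = (s[0], s[1]) = (8, 0) (two consecutive terms determine the rest), the sequence is periodic with period 8.
The value 8 first appears (with k ≥ 2) at s[2].

2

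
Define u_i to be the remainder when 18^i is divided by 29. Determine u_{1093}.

Computing terms: u_1 = 18,  u_2 = 5,  u_3 = 3,  u_4 = 25,  u_5 = 15,  u_6 = 9,  u_7 = 17,  u_8 = 16,  u_9 = 27,  u_{10} = 22,  u_{11} = 19,  u_{12} = 23,  u_{13} = 8,  u_{14} = 28,  u_{15} = 11,  u_{16} = 24,  u_{17} = 26,  u_{18} = 4,  u_{19} = 14,  u_{20} = 20,  u_{21} = 12,  u_{22} = 13,  u_{23} = 2,  u_{24} = 7,  u_{25} = 10,  u_{26} = 6,  u_{27} = 21,  u_{28} = 1,  u_{29} = 18.
Since u_{29} = u_1 = 18, the sequence is periodic with period 28.
So u_{1093} = u_{1 + ((1093-1) mod 28)} = u_1 = 18.

18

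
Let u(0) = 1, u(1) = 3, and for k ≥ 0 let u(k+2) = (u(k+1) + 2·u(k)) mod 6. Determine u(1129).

3

Computing terms: u(0) = 1, u(1) = 3, u(2) = 5, u(3) = 5, u(4) = 3, u(5) = 1, u(6) = 1, u(7) = 3.
The sequence repeats with period 6.
So u(1129) = u(0 + ((1129-0) mod 6)) = u(1) = 3.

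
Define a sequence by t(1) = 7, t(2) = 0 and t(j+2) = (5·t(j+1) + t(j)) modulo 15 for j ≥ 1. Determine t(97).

t(1) = 7,  t(2) = 0,  t(3) = 7,  t(4) = 5,  t(5) = 2,  t(6) = 0,  t(7) = 2,  t(8) = 10,  t(9) = 7,  t(10) = 0.
The sequence repeats with period 8.
(97 - 1) mod 8 = 0, so t(97) = t(1) = 7.

7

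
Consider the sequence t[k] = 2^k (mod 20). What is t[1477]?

12

Computing terms: t[0] = 1; t[1] = 2; t[2] = 4; t[3] = 8; t[4] = 16; t[5] = 12; t[6] = 4.
Since t[6] = t[2] = 4, the sequence is eventually periodic: after a pre-period of length 2 it cycles with period 4.
For k ≥ 2, t[k] depends only on (k - 2) mod 4. (1477 - 2) mod 4 = 3, so t[1477] = t[5] = 12.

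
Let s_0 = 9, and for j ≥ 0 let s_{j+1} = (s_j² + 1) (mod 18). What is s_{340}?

17

Computing terms: s_0 = 9,  s_1 = 10,  s_2 = 11,  s_3 = 14,  s_4 = 17,  s_5 = 2,  s_6 = 5,  s_7 = 8,  s_8 = 11.
Since s_8 = s_2 = 11, the sequence is eventually periodic: after a pre-period of length 2 it cycles with period 6.
For j ≥ 2, s_j depends only on (j - 2) mod 6. (340 - 2) mod 6 = 2, so s_{340} = s_4 = 17.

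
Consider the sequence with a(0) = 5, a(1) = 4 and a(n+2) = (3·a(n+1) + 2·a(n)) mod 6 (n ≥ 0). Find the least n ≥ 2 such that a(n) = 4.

2

a(0) = 5; a(1) = 4; a(2) = 4; a(3) = 2; a(4) = 2; a(5) = 4; a(6) = 4.
Since (a(5), a(6)) = (a(1), a(2)) = (4, 4) (two consecutive terms determine the rest), the sequence is eventually periodic: after a pre-period of length 1 it cycles with period 4.
The value 4 first appears (with n ≥ 2) at a(2).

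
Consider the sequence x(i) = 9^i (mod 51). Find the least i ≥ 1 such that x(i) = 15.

3

x(0) = 1; x(1) = 9; x(2) = 30; x(3) = 15; x(4) = 33; x(5) = 42; x(6) = 21; x(7) = 36; x(8) = 18; x(9) = 9.
Since x(9) = x(1) = 9, the sequence is eventually periodic: after a pre-period of length 1 it cycles with period 8.
The value 15 first appears (with i ≥ 1) at x(3).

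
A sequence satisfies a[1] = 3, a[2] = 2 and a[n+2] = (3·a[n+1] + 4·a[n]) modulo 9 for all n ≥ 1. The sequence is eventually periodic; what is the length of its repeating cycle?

6

Computing terms: a[1] = 3; a[2] = 2; a[3] = 0; a[4] = 8; a[5] = 6; a[6] = 5; a[7] = 3; a[8] = 2.
The sequence repeats with period 6.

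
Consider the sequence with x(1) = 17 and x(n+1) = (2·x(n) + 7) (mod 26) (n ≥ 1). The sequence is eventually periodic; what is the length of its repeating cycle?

12

x(1) = 17, x(2) = 15, x(3) = 11, x(4) = 3, x(5) = 13, x(6) = 7, x(7) = 21, x(8) = 23, x(9) = 1, x(10) = 9, x(11) = 25, x(12) = 5, x(13) = 17.
Since x(13) = x(1) = 17, the sequence is periodic with period 12.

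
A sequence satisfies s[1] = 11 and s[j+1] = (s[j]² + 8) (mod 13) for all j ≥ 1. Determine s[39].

9

Computing terms: s[1] = 11; s[2] = 12; s[3] = 9; s[4] = 11.
The sequence repeats with period 3.
(39 - 1) mod 3 = 2, so s[39] = s[3] = 9.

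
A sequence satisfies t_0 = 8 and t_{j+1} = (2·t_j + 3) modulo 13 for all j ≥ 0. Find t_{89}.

We have t_0 = 8, t_1 = 6, t_2 = 2, t_3 = 7, t_4 = 4, t_5 = 11, t_6 = 12, t_7 = 1, t_8 = 5, t_9 = 0, t_{10} = 3, t_{11} = 9, t_{12} = 8.
The sequence repeats with period 12.
(89 - 0) mod 12 = 5, so t_{89} = t_5 = 11.

11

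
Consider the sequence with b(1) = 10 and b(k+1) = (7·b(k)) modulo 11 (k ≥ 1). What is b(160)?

3

b(1) = 10; b(2) = 4; b(3) = 6; b(4) = 9; b(5) = 8; b(6) = 1; b(7) = 7; b(8) = 5; b(9) = 2; b(10) = 3; b(11) = 10.
Since b(11) = b(1) = 10, the sequence is periodic with period 10.
So b(160) = b(1 + ((160-1) mod 10)) = b(10) = 3.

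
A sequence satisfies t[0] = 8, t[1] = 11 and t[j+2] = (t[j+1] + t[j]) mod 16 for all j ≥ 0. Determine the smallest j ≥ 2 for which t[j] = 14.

Listing terms: t[0] = 8, t[1] = 11, t[2] = 3, t[3] = 14, t[4] = 1, t[5] = 15, t[6] = 0, t[7] = 15, t[8] = 15, t[9] = 14, t[10] = 13, t[11] = 11, t[12] = 8, t[13] = 3, t[14] = 11, t[15] = 14, t[16] = 9, t[17] = 7, t[18] = 0, t[19] = 7, t[20] = 7, t[21] = 14, t[22] = 5, t[23] = 3, t[24] = 8, t[25] = 11.
The sequence repeats with period 24.
The value 14 first appears (with j ≥ 2) at t[3].

3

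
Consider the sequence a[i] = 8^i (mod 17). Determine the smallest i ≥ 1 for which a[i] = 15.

a[0] = 1, a[1] = 8, a[2] = 13, a[3] = 2, a[4] = 16, a[5] = 9, a[6] = 4, a[7] = 15, a[8] = 1.
The sequence repeats with period 8.
The value 15 first appears (with i ≥ 1) at a[7].

7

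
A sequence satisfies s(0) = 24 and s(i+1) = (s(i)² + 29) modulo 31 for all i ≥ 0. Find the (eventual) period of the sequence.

4

s(0) = 24; s(1) = 16; s(2) = 6; s(3) = 3; s(4) = 7; s(5) = 16.
Since s(5) = s(1) = 16, the sequence is eventually periodic: after a pre-period of length 1 it cycles with period 4.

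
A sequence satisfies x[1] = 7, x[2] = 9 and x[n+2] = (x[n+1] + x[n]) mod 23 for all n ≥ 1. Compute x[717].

8

x[1] = 7, x[2] = 9, x[3] = 16, x[4] = 2, x[5] = 18, x[6] = 20, x[7] = 15, x[8] = 12, x[9] = 4, x[10] = 16, x[11] = 20, x[12] = 13, x[13] = 10, x[14] = 0, x[15] = 10, x[16] = 10, x[17] = 20, x[18] = 7, x[19] = 4, x[20] = 11, x[21] = 15, x[22] = 3, x[23] = 18, x[24] = 21, x[25] = 16, x[26] = 14, x[27] = 7, x[28] = 21, x[29] = 5, x[30] = 3, x[31] = 8, x[32] = 11, x[33] = 19, x[34] = 7, x[35] = 3, x[36] = 10, x[37] = 13, x[38] = 0, x[39] = 13, x[40] = 13, x[41] = 3, x[42] = 16, x[43] = 19, x[44] = 12, x[45] = 8, x[46] = 20, x[47] = 5, x[48] = 2, x[49] = 7, x[50] = 9.
Since (x[49], x[50]) = (x[1], x[2]) = (7, 9) (two consecutive terms determine the rest), the sequence is periodic with period 48.
So x[717] = x[1 + ((717-1) mod 48)] = x[45] = 8.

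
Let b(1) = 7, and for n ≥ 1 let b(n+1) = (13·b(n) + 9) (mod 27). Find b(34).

Listing terms: b(1) = 7, b(2) = 19, b(3) = 13, b(4) = 16, b(5) = 1, b(6) = 22, b(7) = 25, b(8) = 10, b(9) = 4, b(10) = 7.
The sequence repeats with period 9.
(34 - 1) mod 9 = 6, so b(34) = b(7) = 25.

25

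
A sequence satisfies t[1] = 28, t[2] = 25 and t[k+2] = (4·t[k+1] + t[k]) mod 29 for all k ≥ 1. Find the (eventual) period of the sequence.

t[1] = 28, t[2] = 25, t[3] = 12, t[4] = 15, t[5] = 14, t[6] = 13, t[7] = 8, t[8] = 16, t[9] = 14, t[10] = 14, t[11] = 12, t[12] = 4, t[13] = 28, t[14] = 0, t[15] = 28, t[16] = 25.
Since (t[15], t[16]) = (t[1], t[2]) = (28, 25) (two consecutive terms determine the rest), the sequence is periodic with period 14.

14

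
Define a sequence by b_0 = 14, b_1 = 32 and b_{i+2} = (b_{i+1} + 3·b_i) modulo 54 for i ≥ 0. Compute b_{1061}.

2

We have b_0 = 14,  b_1 = 32,  b_2 = 20,  b_3 = 8,  b_4 = 14,  b_5 = 38,  b_6 = 26,  b_7 = 32,  b_8 = 2,  b_9 = 44,  b_{10} = 50,  b_{11} = 20,  b_{12} = 8.
Since (b_{11}, b_{12}) = (b_2, b_3) = (20, 8) (two consecutive terms determine the rest), the sequence is eventually periodic: after a pre-period of length 2 it cycles with period 9.
For i ≥ 2, b_i depends only on (i - 2) mod 9. (1061 - 2) mod 9 = 6, so b_{1061} = b_8 = 2.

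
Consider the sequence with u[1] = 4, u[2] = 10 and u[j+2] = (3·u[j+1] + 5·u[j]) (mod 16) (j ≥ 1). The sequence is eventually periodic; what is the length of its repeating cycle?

We have u[1] = 4; u[2] = 10; u[3] = 2; u[4] = 8; u[5] = 2; u[6] = 14; u[7] = 4; u[8] = 2; u[9] = 10; u[10] = 8; u[11] = 10; u[12] = 6; u[13] = 4; u[14] = 10.
The sequence repeats with period 12.

12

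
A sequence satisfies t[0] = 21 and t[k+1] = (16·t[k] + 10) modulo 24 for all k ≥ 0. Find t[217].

t[0] = 21; t[1] = 10; t[2] = 2; t[3] = 18; t[4] = 10.
Since t[4] = t[1] = 10, the sequence is eventually periodic: after a pre-period of length 1 it cycles with period 3.
For k ≥ 1, t[k] depends only on (k - 1) mod 3. (217 - 1) mod 3 = 0, so t[217] = t[1] = 10.

10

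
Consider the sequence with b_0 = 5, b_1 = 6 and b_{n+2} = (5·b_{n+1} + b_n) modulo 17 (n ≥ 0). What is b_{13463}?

15

Computing terms: b_0 = 5,  b_1 = 6,  b_2 = 1,  b_3 = 11,  b_4 = 5,  b_5 = 2,  b_6 = 15,  b_7 = 9,  b_8 = 9,  b_9 = 3,  b_{10} = 7,  b_{11} = 4,  b_{12} = 10,  b_{13} = 3,  b_{14} = 8,  b_{15} = 9,  b_{16} = 2,  b_{17} = 2,  b_{18} = 12,  b_{19} = 11,  b_{20} = 16,  b_{21} = 6,  b_{22} = 12,  b_{23} = 15,  b_{24} = 2,  b_{25} = 8,  b_{26} = 8,  b_{27} = 14,  b_{28} = 10,  b_{29} = 13,  b_{30} = 7,  b_{31} = 14,  b_{32} = 9,  b_{33} = 8,  b_{34} = 15,  b_{35} = 15,  b_{36} = 5,  b_{37} = 6.
Since (b_{36}, b_{37}) = (b_0, b_1) = (5, 6) (two consecutive terms determine the rest), the sequence is periodic with period 36.
So b_{13463} = b_{0 + ((13463-0) mod 36)} = b_{35} = 15.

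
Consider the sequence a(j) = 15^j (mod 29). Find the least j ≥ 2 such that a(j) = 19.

a(1) = 15; a(2) = 22; a(3) = 11; a(4) = 20; a(5) = 10; a(6) = 5; a(7) = 17; a(8) = 23; a(9) = 26; a(10) = 13; a(11) = 21; a(12) = 25; a(13) = 27; a(14) = 28; a(15) = 14; a(16) = 7; a(17) = 18; a(18) = 9; a(19) = 19; a(20) = 24; a(21) = 12; a(22) = 6; a(23) = 3; a(24) = 16; a(25) = 8; a(26) = 4; a(27) = 2; a(28) = 1; a(29) = 15.
Since a(29) = a(1) = 15, the sequence is periodic with period 28.
The value 19 first appears (with j ≥ 2) at a(19).

19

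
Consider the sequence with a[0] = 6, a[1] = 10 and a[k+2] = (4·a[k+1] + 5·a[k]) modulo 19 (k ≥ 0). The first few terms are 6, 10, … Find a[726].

Listing terms: a[0] = 6, a[1] = 10, a[2] = 13, a[3] = 7, a[4] = 17, a[5] = 8, a[6] = 3, a[7] = 14, a[8] = 14, a[9] = 12, a[10] = 4, a[11] = 0, a[12] = 1, a[13] = 4, a[14] = 2, a[15] = 9, a[16] = 8, a[17] = 1, a[18] = 6, a[19] = 10.
The sequence repeats with period 18.
So a[726] = a[0 + ((726-0) mod 18)] = a[6] = 3.

3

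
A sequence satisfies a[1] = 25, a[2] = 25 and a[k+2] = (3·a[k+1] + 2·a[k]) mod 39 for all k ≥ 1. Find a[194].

25

Computing terms: a[1] = 25, a[2] = 25, a[3] = 8, a[4] = 35, a[5] = 4, a[6] = 4, a[7] = 20, a[8] = 29, a[9] = 10, a[10] = 10, a[11] = 11, a[12] = 14, a[13] = 25, a[14] = 25.
The sequence repeats with period 12.
(194 - 1) mod 12 = 1, so a[194] = a[2] = 25.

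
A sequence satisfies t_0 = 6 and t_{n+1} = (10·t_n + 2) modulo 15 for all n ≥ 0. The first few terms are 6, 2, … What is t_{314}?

Listing terms: t_0 = 6,  t_1 = 2,  t_2 = 7,  t_3 = 12,  t_4 = 2.
Since t_4 = t_1 = 2, the sequence is eventually periodic: after a pre-period of length 1 it cycles with period 3.
For n ≥ 1, t_n depends only on (n - 1) mod 3. (314 - 1) mod 3 = 1, so t_{314} = t_2 = 7.

7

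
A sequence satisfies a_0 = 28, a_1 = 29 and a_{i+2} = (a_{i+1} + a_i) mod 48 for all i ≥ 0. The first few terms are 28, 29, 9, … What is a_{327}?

We have a_0 = 28, a_1 = 29, a_2 = 9, a_3 = 38, a_4 = 47, a_5 = 37, a_6 = 36, a_7 = 25, a_8 = 13, a_9 = 38, a_{10} = 3, a_{11} = 41, a_{12} = 44, a_{13} = 37, a_{14} = 33, a_{15} = 22, a_{16} = 7, a_{17} = 29, a_{18} = 36, a_{19} = 17, a_{20} = 5, a_{21} = 22, a_{22} = 27, a_{23} = 1, a_{24} = 28, a_{25} = 29.
The sequence repeats with period 24.
So a_{327} = a_{0 + ((327-0) mod 24)} = a_{15} = 22.

22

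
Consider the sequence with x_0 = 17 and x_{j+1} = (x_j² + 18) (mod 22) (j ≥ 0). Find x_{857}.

Computing terms: x_0 = 17; x_1 = 21; x_2 = 19; x_3 = 5; x_4 = 21.
Since x_4 = x_1 = 21, the sequence is eventually periodic: after a pre-period of length 1 it cycles with period 3.
For j ≥ 1, x_j depends only on (j - 1) mod 3. (857 - 1) mod 3 = 1, so x_{857} = x_2 = 19.

19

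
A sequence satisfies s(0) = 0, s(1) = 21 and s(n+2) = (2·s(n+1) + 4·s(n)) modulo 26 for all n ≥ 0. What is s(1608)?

Computing terms: s(0) = 0; s(1) = 21; s(2) = 16; s(3) = 12; s(4) = 10; s(5) = 16; s(6) = 20; s(7) = 0; s(8) = 2; s(9) = 4; s(10) = 16; s(11) = 22; s(12) = 4; s(13) = 18; s(14) = 0; s(15) = 20; s(16) = 14; s(17) = 4; s(18) = 12; s(19) = 14; s(20) = 24; s(21) = 0; s(22) = 18; s(23) = 10; s(24) = 14; s(25) = 16; s(26) = 10; s(27) = 6; s(28) = 0; s(29) = 24; s(30) = 22; s(31) = 10; s(32) = 4; s(33) = 22; s(34) = 8; s(35) = 0; s(36) = 6; s(37) = 12; s(38) = 22; s(39) = 14; s(40) = 12; s(41) = 2; s(42) = 0; s(43) = 8; s(44) = 16; s(45) = 12.
Since (s(44), s(45)) = (s(2), s(3)) = (16, 12) (two consecutive terms determine the rest), the sequence is eventually periodic: after a pre-period of length 2 it cycles with period 42.
For n ≥ 2, s(n) depends only on (n - 2) mod 42. (1608 - 2) mod 42 = 10, so s(1608) = s(12) = 4.

4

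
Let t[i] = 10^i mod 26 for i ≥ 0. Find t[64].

Computing terms: t[0] = 1,  t[1] = 10,  t[2] = 22,  t[3] = 12,  t[4] = 16,  t[5] = 4,  t[6] = 14,  t[7] = 10.
Since t[7] = t[1] = 10, the sequence is eventually periodic: after a pre-period of length 1 it cycles with period 6.
For i ≥ 1, t[i] depends only on (i - 1) mod 6. (64 - 1) mod 6 = 3, so t[64] = t[4] = 16.

16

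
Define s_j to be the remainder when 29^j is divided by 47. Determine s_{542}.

2

Listing terms: s_1 = 29; s_2 = 42; s_3 = 43; s_4 = 25; s_5 = 20; s_6 = 16; s_7 = 41; s_8 = 14; s_9 = 30; s_{10} = 24; s_{11} = 38; s_{12} = 21; s_{13} = 45; s_{14} = 36; s_{15} = 10; s_{16} = 8; s_{17} = 44; s_{18} = 7; s_{19} = 15; s_{20} = 12; s_{21} = 19; s_{22} = 34; s_{23} = 46; s_{24} = 18; s_{25} = 5; s_{26} = 4; s_{27} = 22; s_{28} = 27; s_{29} = 31; s_{30} = 6; s_{31} = 33; s_{32} = 17; s_{33} = 23; s_{34} = 9; s_{35} = 26; s_{36} = 2; s_{37} = 11; s_{38} = 37; s_{39} = 39; s_{40} = 3; s_{41} = 40; s_{42} = 32; s_{43} = 35; s_{44} = 28; s_{45} = 13; s_{46} = 1; s_{47} = 29.
Since s_{47} = s_1 = 29, the sequence is periodic with period 46.
(542 - 1) mod 46 = 35, so s_{542} = s_{36} = 2.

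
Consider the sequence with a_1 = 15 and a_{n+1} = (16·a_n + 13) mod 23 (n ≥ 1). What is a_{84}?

a_1 = 15, a_2 = 0, a_3 = 13, a_4 = 14, a_5 = 7, a_6 = 10, a_7 = 12, a_8 = 21, a_9 = 4, a_{10} = 8, a_{11} = 3, a_{12} = 15.
The sequence repeats with period 11.
So a_{84} = a_{1 + ((84-1) mod 11)} = a_7 = 12.

12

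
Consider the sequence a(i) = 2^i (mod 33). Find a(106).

Listing terms: a(0) = 1,  a(1) = 2,  a(2) = 4,  a(3) = 8,  a(4) = 16,  a(5) = 32,  a(6) = 31,  a(7) = 29,  a(8) = 25,  a(9) = 17,  a(10) = 1.
The sequence repeats with period 10.
So a(106) = a(0 + ((106-0) mod 10)) = a(6) = 31.

31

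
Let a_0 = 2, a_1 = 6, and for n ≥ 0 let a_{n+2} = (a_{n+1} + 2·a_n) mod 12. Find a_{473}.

2

Computing terms: a_0 = 2,  a_1 = 6,  a_2 = 10,  a_3 = 10,  a_4 = 6,  a_5 = 2,  a_6 = 2,  a_7 = 6.
Since (a_6, a_7) = (a_0, a_1) = (2, 6) (two consecutive terms determine the rest), the sequence is periodic with period 6.
So a_{473} = a_{0 + ((473-0) mod 6)} = a_5 = 2.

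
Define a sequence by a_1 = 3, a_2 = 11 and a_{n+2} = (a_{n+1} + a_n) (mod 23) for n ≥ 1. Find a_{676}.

2

a_1 = 3; a_2 = 11; a_3 = 14; a_4 = 2; a_5 = 16; a_6 = 18; a_7 = 11; a_8 = 6; a_9 = 17; a_{10} = 0; a_{11} = 17; a_{12} = 17; a_{13} = 11; a_{14} = 5; a_{15} = 16; a_{16} = 21; a_{17} = 14; a_{18} = 12; a_{19} = 3; a_{20} = 15; a_{21} = 18; a_{22} = 10; a_{23} = 5; a_{24} = 15; a_{25} = 20; a_{26} = 12; a_{27} = 9; a_{28} = 21; a_{29} = 7; a_{30} = 5; a_{31} = 12; a_{32} = 17; a_{33} = 6; a_{34} = 0; a_{35} = 6; a_{36} = 6; a_{37} = 12; a_{38} = 18; a_{39} = 7; a_{40} = 2; a_{41} = 9; a_{42} = 11; a_{43} = 20; a_{44} = 8; a_{45} = 5; a_{46} = 13; a_{47} = 18; a_{48} = 8; a_{49} = 3; a_{50} = 11.
Since (a_{49}, a_{50}) = (a_1, a_2) = (3, 11) (two consecutive terms determine the rest), the sequence is periodic with period 48.
(676 - 1) mod 48 = 3, so a_{676} = a_4 = 2.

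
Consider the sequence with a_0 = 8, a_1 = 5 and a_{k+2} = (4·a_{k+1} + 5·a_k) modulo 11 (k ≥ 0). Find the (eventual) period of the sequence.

10

Listing terms: a_0 = 8; a_1 = 5; a_2 = 5; a_3 = 1; a_4 = 7; a_5 = 0; a_6 = 2; a_7 = 8; a_8 = 9; a_9 = 10; a_{10} = 8; a_{11} = 5.
Since (a_{10}, a_{11}) = (a_0, a_1) = (8, 5) (two consecutive terms determine the rest), the sequence is periodic with period 10.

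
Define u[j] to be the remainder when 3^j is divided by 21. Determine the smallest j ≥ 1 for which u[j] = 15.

6

u[0] = 1, u[1] = 3, u[2] = 9, u[3] = 6, u[4] = 18, u[5] = 12, u[6] = 15, u[7] = 3.
Since u[7] = u[1] = 3, the sequence is eventually periodic: after a pre-period of length 1 it cycles with period 6.
The value 15 first appears (with j ≥ 1) at u[6].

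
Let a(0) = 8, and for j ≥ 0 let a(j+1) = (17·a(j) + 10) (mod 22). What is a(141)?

Listing terms: a(0) = 8; a(1) = 14; a(2) = 6; a(3) = 2; a(4) = 0; a(5) = 10; a(6) = 4; a(7) = 12; a(8) = 16; a(9) = 18; a(10) = 8.
Since a(10) = a(0) = 8, the sequence is periodic with period 10.
So a(141) = a(0 + ((141-0) mod 10)) = a(1) = 14.

14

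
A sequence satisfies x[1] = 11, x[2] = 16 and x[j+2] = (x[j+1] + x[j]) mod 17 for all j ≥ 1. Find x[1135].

6

We have x[1] = 11; x[2] = 16; x[3] = 10; x[4] = 9; x[5] = 2; x[6] = 11; x[7] = 13; x[8] = 7; x[9] = 3; x[10] = 10; x[11] = 13; x[12] = 6; x[13] = 2; x[14] = 8; x[15] = 10; x[16] = 1; x[17] = 11; x[18] = 12; x[19] = 6; x[20] = 1; x[21] = 7; x[22] = 8; x[23] = 15; x[24] = 6; x[25] = 4; x[26] = 10; x[27] = 14; x[28] = 7; x[29] = 4; x[30] = 11; x[31] = 15; x[32] = 9; x[33] = 7; x[34] = 16; x[35] = 6; x[36] = 5; x[37] = 11; x[38] = 16.
The sequence repeats with period 36.
(1135 - 1) mod 36 = 18, so x[1135] = x[19] = 6.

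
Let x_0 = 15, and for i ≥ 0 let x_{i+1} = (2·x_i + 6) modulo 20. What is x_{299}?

2

Computing terms: x_0 = 15,  x_1 = 16,  x_2 = 18,  x_3 = 2,  x_4 = 10,  x_5 = 6,  x_6 = 18.
Since x_6 = x_2 = 18, the sequence is eventually periodic: after a pre-period of length 2 it cycles with period 4.
For i ≥ 2, x_i depends only on (i - 2) mod 4. (299 - 2) mod 4 = 1, so x_{299} = x_3 = 2.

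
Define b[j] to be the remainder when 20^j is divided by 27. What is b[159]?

17

Listing terms: b[0] = 1,  b[1] = 20,  b[2] = 22,  b[3] = 8,  b[4] = 25,  b[5] = 14,  b[6] = 10,  b[7] = 11,  b[8] = 4,  b[9] = 26,  b[10] = 7,  b[11] = 5,  b[12] = 19,  b[13] = 2,  b[14] = 13,  b[15] = 17,  b[16] = 16,  b[17] = 23,  b[18] = 1.
The sequence repeats with period 18.
(159 - 0) mod 18 = 15, so b[159] = b[15] = 17.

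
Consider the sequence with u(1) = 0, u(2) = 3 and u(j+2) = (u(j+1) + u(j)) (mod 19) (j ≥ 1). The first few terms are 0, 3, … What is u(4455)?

6

Computing terms: u(1) = 0; u(2) = 3; u(3) = 3; u(4) = 6; u(5) = 9; u(6) = 15; u(7) = 5; u(8) = 1; u(9) = 6; u(10) = 7; u(11) = 13; u(12) = 1; u(13) = 14; u(14) = 15; u(15) = 10; u(16) = 6; u(17) = 16; u(18) = 3; u(19) = 0; u(20) = 3.
Since (u(19), u(20)) = (u(1), u(2)) = (0, 3) (two consecutive terms determine the rest), the sequence is periodic with period 18.
(4455 - 1) mod 18 = 8, so u(4455) = u(9) = 6.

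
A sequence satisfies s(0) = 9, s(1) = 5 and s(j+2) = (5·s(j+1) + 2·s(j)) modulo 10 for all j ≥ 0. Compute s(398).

7

Listing terms: s(0) = 9, s(1) = 5, s(2) = 3, s(3) = 5, s(4) = 1, s(5) = 5, s(6) = 7, s(7) = 5, s(8) = 9, s(9) = 5.
Since (s(8), s(9)) = (s(0), s(1)) = (9, 5) (two consecutive terms determine the rest), the sequence is periodic with period 8.
(398 - 0) mod 8 = 6, so s(398) = s(6) = 7.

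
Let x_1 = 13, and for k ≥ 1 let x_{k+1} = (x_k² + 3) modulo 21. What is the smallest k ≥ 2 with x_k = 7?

x_1 = 13,  x_2 = 4,  x_3 = 19,  x_4 = 7,  x_5 = 10,  x_6 = 19.
Since x_6 = x_3 = 19, the sequence is eventually periodic: after a pre-period of length 2 it cycles with period 3.
The value 7 first appears (with k ≥ 2) at x_4.

4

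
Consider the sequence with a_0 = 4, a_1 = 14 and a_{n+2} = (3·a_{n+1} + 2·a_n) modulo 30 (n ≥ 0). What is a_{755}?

4

Listing terms: a_0 = 4; a_1 = 14; a_2 = 20; a_3 = 28; a_4 = 4; a_5 = 8; a_6 = 2; a_7 = 22; a_8 = 10; a_9 = 14; a_{10} = 2; a_{11} = 4; a_{12} = 16; a_{13} = 26; a_{14} = 20; a_{15} = 22; a_{16} = 16; a_{17} = 2; a_{18} = 8; a_{19} = 28; a_{20} = 10; a_{21} = 26; a_{22} = 8; a_{23} = 16; a_{24} = 4; a_{25} = 14.
The sequence repeats with period 24.
(755 - 0) mod 24 = 11, so a_{755} = a_{11} = 4.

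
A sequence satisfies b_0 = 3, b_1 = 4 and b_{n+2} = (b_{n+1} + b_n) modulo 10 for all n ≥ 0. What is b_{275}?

We have b_0 = 3,  b_1 = 4,  b_2 = 7,  b_3 = 1,  b_4 = 8,  b_5 = 9,  b_6 = 7,  b_7 = 6,  b_8 = 3,  b_9 = 9,  b_{10} = 2,  b_{11} = 1,  b_{12} = 3,  b_{13} = 4.
The sequence repeats with period 12.
So b_{275} = b_{0 + ((275-0) mod 12)} = b_{11} = 1.

1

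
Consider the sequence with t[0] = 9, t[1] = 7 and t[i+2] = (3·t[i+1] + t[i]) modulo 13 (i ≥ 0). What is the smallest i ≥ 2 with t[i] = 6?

We have t[0] = 9; t[1] = 7; t[2] = 4; t[3] = 6; t[4] = 9; t[5] = 7.
The sequence repeats with period 4.
The value 6 first appears (with i ≥ 2) at t[3].

3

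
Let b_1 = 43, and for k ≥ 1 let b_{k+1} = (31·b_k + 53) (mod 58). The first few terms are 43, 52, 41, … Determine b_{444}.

8

Computing terms: b_1 = 43,  b_2 = 52,  b_3 = 41,  b_4 = 48,  b_5 = 33,  b_6 = 32,  b_7 = 1,  b_8 = 26,  b_9 = 47,  b_{10} = 2,  b_{11} = 57,  b_{12} = 22,  b_{13} = 39,  b_{14} = 44,  b_{15} = 25,  b_{16} = 16,  b_{17} = 27,  b_{18} = 20,  b_{19} = 35,  b_{20} = 36,  b_{21} = 9,  b_{22} = 42,  b_{23} = 21,  b_{24} = 8,  b_{25} = 11,  b_{26} = 46,  b_{27} = 29,  b_{28} = 24,  b_{29} = 43.
Since b_{29} = b_1 = 43, the sequence is periodic with period 28.
So b_{444} = b_{1 + ((444-1) mod 28)} = b_{24} = 8.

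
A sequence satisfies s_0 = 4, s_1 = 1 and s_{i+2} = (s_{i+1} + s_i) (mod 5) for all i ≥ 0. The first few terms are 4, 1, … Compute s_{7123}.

1

Listing terms: s_0 = 4; s_1 = 1; s_2 = 0; s_3 = 1; s_4 = 1; s_5 = 2; s_6 = 3; s_7 = 0; s_8 = 3; s_9 = 3; s_{10} = 1; s_{11} = 4; s_{12} = 0; s_{13} = 4; s_{14} = 4; s_{15} = 3; s_{16} = 2; s_{17} = 0; s_{18} = 2; s_{19} = 2; s_{20} = 4; s_{21} = 1.
The sequence repeats with period 20.
(7123 - 0) mod 20 = 3, so s_{7123} = s_3 = 1.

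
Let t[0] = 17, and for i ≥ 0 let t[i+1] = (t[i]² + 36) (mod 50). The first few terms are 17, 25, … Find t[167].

11

We have t[0] = 17; t[1] = 25; t[2] = 11; t[3] = 7; t[4] = 35; t[5] = 11.
Since t[5] = t[2] = 11, the sequence is eventually periodic: after a pre-period of length 2 it cycles with period 3.
For i ≥ 2, t[i] depends only on (i - 2) mod 3. (167 - 2) mod 3 = 0, so t[167] = t[2] = 11.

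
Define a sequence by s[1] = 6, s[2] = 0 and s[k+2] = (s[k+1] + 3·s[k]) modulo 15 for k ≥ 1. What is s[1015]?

Listing terms: s[1] = 6, s[2] = 0, s[3] = 3, s[4] = 3, s[5] = 12, s[6] = 6, s[7] = 12, s[8] = 0, s[9] = 6, s[10] = 6, s[11] = 9, s[12] = 12, s[13] = 9, s[14] = 0, s[15] = 12, s[16] = 12, s[17] = 3, s[18] = 9, s[19] = 3, s[20] = 0, s[21] = 9, s[22] = 9, s[23] = 6, s[24] = 3, s[25] = 6, s[26] = 0.
Since (s[25], s[26]) = (s[1], s[2]) = (6, 0) (two consecutive terms determine the rest), the sequence is periodic with period 24.
(1015 - 1) mod 24 = 6, so s[1015] = s[7] = 12.

12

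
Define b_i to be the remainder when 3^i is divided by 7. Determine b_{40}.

4

b_0 = 1, b_1 = 3, b_2 = 2, b_3 = 6, b_4 = 4, b_5 = 5, b_6 = 1.
Since b_6 = b_0 = 1, the sequence is periodic with period 6.
(40 - 0) mod 6 = 4, so b_{40} = b_4 = 4.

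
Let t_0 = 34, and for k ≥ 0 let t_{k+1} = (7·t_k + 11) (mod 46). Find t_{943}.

Computing terms: t_0 = 34; t_1 = 19; t_2 = 6; t_3 = 7; t_4 = 14; t_5 = 17; t_6 = 38; t_7 = 1; t_8 = 18; t_9 = 45; t_{10} = 4; t_{11} = 39; t_{12} = 8; t_{13} = 21; t_{14} = 20; t_{15} = 13; t_{16} = 10; t_{17} = 35; t_{18} = 26; t_{19} = 9; t_{20} = 28; t_{21} = 23; t_{22} = 34.
The sequence repeats with period 22.
So t_{943} = t_{0 + ((943-0) mod 22)} = t_{19} = 9.

9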